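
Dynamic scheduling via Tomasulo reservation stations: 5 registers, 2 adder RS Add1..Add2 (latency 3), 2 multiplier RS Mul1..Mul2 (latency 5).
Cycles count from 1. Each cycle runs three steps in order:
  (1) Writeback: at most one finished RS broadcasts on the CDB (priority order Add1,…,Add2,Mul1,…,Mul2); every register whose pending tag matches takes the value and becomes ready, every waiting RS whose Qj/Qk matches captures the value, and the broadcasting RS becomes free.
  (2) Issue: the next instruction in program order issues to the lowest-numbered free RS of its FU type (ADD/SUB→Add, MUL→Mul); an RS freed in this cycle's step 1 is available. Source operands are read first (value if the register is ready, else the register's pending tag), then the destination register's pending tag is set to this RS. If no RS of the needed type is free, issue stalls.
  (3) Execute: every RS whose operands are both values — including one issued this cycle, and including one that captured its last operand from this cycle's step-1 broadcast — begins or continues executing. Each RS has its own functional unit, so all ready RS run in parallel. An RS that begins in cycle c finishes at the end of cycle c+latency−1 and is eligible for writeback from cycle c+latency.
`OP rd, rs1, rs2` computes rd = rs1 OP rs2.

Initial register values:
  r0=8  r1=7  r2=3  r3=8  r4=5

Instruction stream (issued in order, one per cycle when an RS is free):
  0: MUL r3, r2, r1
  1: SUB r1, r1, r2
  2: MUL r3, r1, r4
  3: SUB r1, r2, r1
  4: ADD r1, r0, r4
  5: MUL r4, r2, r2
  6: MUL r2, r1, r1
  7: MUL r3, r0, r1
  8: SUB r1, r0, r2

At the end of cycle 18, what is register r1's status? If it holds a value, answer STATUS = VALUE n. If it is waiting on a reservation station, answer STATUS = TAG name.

STATUS = VALUE -161

  c1: issue MUL r3<-Mul1  regs: r0:8,r1:7,r2:3,r3:Mul1,r4:5
  c2: issue SUB r1<-Add1  regs: r0:8,r1:Add1,r2:3,r3:Mul1,r4:5
  c3: issue MUL r3<-Mul2  regs: r0:8,r1:Add1,r2:3,r3:Mul2,r4:5
  c4: issue SUB r1<-Add2  regs: r0:8,r1:Add2,r2:3,r3:Mul2,r4:5
  c5: CDB Add1=4; issue ADD r1<-Add1  regs: r0:8,r1:Add1,r2:3,r3:Mul2,r4:5
  c6: CDB Mul1=21; issue MUL r4<-Mul1  regs: r0:8,r1:Add1,r2:3,r3:Mul2,r4:Mul1
  c7: stall  regs: r0:8,r1:Add1,r2:3,r3:Mul2,r4:Mul1
  c8: CDB Add1=13; stall  regs: r0:8,r1:13,r2:3,r3:Mul2,r4:Mul1
  c9: CDB Add2=-1; stall  regs: r0:8,r1:13,r2:3,r3:Mul2,r4:Mul1
  c10: CDB Mul2=20; issue MUL r2<-Mul2  regs: r0:8,r1:13,r2:Mul2,r3:20,r4:Mul1
  c11: CDB Mul1=9; issue MUL r3<-Mul1  regs: r0:8,r1:13,r2:Mul2,r3:Mul1,r4:9
  c12: issue SUB r1<-Add1  regs: r0:8,r1:Add1,r2:Mul2,r3:Mul1,r4:9
  c13: -  regs: r0:8,r1:Add1,r2:Mul2,r3:Mul1,r4:9
  c14: -  regs: r0:8,r1:Add1,r2:Mul2,r3:Mul1,r4:9
  c15: CDB Mul2=169  regs: r0:8,r1:Add1,r2:169,r3:Mul1,r4:9
  c16: CDB Mul1=104  regs: r0:8,r1:Add1,r2:169,r3:104,r4:9
  c17: -  regs: r0:8,r1:Add1,r2:169,r3:104,r4:9
  c18: CDB Add1=-161  regs: r0:8,r1:-161,r2:169,r3:104,r4:9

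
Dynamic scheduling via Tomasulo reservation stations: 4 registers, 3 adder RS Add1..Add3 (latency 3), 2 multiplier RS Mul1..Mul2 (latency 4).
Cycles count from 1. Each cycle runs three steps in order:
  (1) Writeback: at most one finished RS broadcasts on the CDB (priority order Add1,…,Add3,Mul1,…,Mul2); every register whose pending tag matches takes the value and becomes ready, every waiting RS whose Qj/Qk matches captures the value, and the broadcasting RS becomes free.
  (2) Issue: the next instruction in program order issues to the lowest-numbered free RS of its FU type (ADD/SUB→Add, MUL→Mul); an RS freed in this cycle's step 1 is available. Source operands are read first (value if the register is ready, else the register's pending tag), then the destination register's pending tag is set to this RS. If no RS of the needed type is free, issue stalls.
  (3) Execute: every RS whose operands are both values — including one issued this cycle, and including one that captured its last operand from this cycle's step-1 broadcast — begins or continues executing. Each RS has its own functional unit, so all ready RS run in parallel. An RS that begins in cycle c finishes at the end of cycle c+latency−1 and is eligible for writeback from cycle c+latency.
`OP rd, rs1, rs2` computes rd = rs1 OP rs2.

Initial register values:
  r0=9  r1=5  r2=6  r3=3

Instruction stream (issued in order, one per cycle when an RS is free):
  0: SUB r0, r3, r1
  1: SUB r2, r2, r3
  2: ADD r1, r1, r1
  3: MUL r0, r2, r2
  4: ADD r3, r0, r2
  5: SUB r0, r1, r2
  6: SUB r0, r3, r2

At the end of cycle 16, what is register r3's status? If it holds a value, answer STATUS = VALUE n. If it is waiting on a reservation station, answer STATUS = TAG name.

STATUS = VALUE 12

  c1: issue SUB r0<-Add1  regs: r0:Add1,r1:5,r2:6,r3:3
  c2: issue SUB r2<-Add2  regs: r0:Add1,r1:5,r2:Add2,r3:3
  c3: issue ADD r1<-Add3  regs: r0:Add1,r1:Add3,r2:Add2,r3:3
  c4: CDB Add1=-2; issue MUL r0<-Mul1  regs: r0:Mul1,r1:Add3,r2:Add2,r3:3
  c5: CDB Add2=3; issue ADD r3<-Add1  regs: r0:Mul1,r1:Add3,r2:3,r3:Add1
  c6: CDB Add3=10; issue SUB r0<-Add2  regs: r0:Add2,r1:10,r2:3,r3:Add1
  c7: issue SUB r0<-Add3  regs: r0:Add3,r1:10,r2:3,r3:Add1
  c8: -  regs: r0:Add3,r1:10,r2:3,r3:Add1
  c9: CDB Add2=7  regs: r0:Add3,r1:10,r2:3,r3:Add1
  c10: CDB Mul1=9  regs: r0:Add3,r1:10,r2:3,r3:Add1
  c11: -  regs: r0:Add3,r1:10,r2:3,r3:Add1
  c12: -  regs: r0:Add3,r1:10,r2:3,r3:Add1
  c13: CDB Add1=12  regs: r0:Add3,r1:10,r2:3,r3:12
  c14: -  regs: r0:Add3,r1:10,r2:3,r3:12
  c15: -  regs: r0:Add3,r1:10,r2:3,r3:12
  c16: CDB Add3=9  regs: r0:9,r1:10,r2:3,r3:12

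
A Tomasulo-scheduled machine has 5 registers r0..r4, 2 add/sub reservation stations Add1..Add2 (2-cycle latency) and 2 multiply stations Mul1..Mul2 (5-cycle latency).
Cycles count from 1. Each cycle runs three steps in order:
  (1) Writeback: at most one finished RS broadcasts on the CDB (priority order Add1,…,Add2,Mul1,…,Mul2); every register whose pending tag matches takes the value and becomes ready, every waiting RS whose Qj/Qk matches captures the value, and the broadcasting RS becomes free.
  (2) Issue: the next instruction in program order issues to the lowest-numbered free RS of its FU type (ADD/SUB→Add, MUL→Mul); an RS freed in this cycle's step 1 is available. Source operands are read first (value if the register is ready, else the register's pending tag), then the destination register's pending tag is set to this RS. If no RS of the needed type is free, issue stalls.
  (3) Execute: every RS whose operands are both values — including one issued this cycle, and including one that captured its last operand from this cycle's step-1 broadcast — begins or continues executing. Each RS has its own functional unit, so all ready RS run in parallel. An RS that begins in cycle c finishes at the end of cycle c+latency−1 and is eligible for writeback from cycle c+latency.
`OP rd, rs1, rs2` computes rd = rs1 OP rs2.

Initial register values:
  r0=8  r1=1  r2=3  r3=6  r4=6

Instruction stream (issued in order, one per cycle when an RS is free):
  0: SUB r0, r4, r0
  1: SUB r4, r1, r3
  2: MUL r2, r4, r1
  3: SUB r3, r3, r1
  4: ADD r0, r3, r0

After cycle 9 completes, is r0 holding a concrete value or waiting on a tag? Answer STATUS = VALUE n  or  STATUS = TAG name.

STATUS = VALUE 3

cycle 1: issue SUB r0<-Add1 // r0:Add1,r1:1,r2:3,r3:6,r4:6
cycle 2: issue SUB r4<-Add2 // r0:Add1,r1:1,r2:3,r3:6,r4:Add2
cycle 3: CDB Add1=-2; issue MUL r2<-Mul1 // r0:-2,r1:1,r2:Mul1,r3:6,r4:Add2
cycle 4: CDB Add2=-5; issue SUB r3<-Add1 // r0:-2,r1:1,r2:Mul1,r3:Add1,r4:-5
cycle 5: issue ADD r0<-Add2 // r0:Add2,r1:1,r2:Mul1,r3:Add1,r4:-5
cycle 6: CDB Add1=5 // r0:Add2,r1:1,r2:Mul1,r3:5,r4:-5
cycle 7: - // r0:Add2,r1:1,r2:Mul1,r3:5,r4:-5
cycle 8: CDB Add2=3 // r0:3,r1:1,r2:Mul1,r3:5,r4:-5
cycle 9: CDB Mul1=-5 // r0:3,r1:1,r2:-5,r3:5,r4:-5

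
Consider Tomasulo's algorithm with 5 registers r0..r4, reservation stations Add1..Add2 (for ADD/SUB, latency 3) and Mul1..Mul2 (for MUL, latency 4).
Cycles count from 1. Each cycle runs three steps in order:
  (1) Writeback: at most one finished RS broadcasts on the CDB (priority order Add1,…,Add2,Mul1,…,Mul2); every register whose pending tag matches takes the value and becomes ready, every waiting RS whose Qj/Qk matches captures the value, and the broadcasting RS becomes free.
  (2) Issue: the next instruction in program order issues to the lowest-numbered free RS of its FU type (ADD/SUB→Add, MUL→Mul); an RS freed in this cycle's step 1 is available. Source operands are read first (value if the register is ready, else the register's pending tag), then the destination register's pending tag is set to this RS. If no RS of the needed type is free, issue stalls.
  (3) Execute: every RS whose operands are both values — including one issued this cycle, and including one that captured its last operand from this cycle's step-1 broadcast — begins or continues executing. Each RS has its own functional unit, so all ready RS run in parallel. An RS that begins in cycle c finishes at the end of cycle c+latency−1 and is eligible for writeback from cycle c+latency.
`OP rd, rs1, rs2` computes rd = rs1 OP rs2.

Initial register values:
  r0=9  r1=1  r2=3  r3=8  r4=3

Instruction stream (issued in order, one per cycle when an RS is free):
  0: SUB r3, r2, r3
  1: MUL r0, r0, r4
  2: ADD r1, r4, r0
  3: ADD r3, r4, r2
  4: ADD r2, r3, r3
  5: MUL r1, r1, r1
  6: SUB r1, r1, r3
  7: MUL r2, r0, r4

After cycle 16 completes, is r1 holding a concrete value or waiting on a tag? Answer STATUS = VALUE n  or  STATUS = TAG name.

  c1: issue SUB r3<-Add1  regs: r0:9,r1:1,r2:3,r3:Add1,r4:3
  c2: issue MUL r0<-Mul1  regs: r0:Mul1,r1:1,r2:3,r3:Add1,r4:3
  c3: issue ADD r1<-Add2  regs: r0:Mul1,r1:Add2,r2:3,r3:Add1,r4:3
  c4: CDB Add1=-5; issue ADD r3<-Add1  regs: r0:Mul1,r1:Add2,r2:3,r3:Add1,r4:3
  c5: stall  regs: r0:Mul1,r1:Add2,r2:3,r3:Add1,r4:3
  c6: CDB Mul1=27; stall  regs: r0:27,r1:Add2,r2:3,r3:Add1,r4:3
  c7: CDB Add1=6; issue ADD r2<-Add1  regs: r0:27,r1:Add2,r2:Add1,r3:6,r4:3
  c8: issue MUL r1<-Mul1  regs: r0:27,r1:Mul1,r2:Add1,r3:6,r4:3
  c9: CDB Add2=30; issue SUB r1<-Add2  regs: r0:27,r1:Add2,r2:Add1,r3:6,r4:3
  c10: CDB Add1=12; issue MUL r2<-Mul2  regs: r0:27,r1:Add2,r2:Mul2,r3:6,r4:3
  c11: -  regs: r0:27,r1:Add2,r2:Mul2,r3:6,r4:3
  c12: -  regs: r0:27,r1:Add2,r2:Mul2,r3:6,r4:3
  c13: CDB Mul1=900  regs: r0:27,r1:Add2,r2:Mul2,r3:6,r4:3
  c14: CDB Mul2=81  regs: r0:27,r1:Add2,r2:81,r3:6,r4:3
  c15: -  regs: r0:27,r1:Add2,r2:81,r3:6,r4:3
  c16: CDB Add2=894  regs: r0:27,r1:894,r2:81,r3:6,r4:3

STATUS = VALUE 894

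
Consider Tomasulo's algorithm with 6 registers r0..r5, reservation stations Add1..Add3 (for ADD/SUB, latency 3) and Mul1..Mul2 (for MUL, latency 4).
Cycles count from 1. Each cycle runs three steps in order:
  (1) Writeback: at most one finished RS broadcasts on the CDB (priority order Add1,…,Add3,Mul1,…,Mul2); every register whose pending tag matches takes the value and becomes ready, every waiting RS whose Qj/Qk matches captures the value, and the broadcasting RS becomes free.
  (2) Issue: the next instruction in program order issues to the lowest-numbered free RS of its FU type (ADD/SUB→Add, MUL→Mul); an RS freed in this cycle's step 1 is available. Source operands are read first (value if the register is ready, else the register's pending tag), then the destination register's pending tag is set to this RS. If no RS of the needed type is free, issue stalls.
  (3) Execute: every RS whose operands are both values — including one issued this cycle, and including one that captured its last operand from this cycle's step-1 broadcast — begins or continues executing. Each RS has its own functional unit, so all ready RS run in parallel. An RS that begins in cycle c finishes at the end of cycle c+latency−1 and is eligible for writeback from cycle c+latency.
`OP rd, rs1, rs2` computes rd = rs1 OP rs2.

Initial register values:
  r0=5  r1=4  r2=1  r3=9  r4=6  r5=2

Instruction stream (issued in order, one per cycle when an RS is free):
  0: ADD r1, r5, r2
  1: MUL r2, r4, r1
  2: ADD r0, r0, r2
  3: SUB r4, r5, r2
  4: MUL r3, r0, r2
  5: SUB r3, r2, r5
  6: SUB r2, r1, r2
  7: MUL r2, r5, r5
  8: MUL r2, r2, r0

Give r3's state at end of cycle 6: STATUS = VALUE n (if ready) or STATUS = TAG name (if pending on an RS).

STATUS = TAG Add3

c1: issue ADD r1<-Add1 | r0:5,r1:Add1,r2:1,r3:9,r4:6,r5:2
c2: issue MUL r2<-Mul1 | r0:5,r1:Add1,r2:Mul1,r3:9,r4:6,r5:2
c3: issue ADD r0<-Add2 | r0:Add2,r1:Add1,r2:Mul1,r3:9,r4:6,r5:2
c4: CDB Add1=3; issue SUB r4<-Add1 | r0:Add2,r1:3,r2:Mul1,r3:9,r4:Add1,r5:2
c5: issue MUL r3<-Mul2 | r0:Add2,r1:3,r2:Mul1,r3:Mul2,r4:Add1,r5:2
c6: issue SUB r3<-Add3 | r0:Add2,r1:3,r2:Mul1,r3:Add3,r4:Add1,r5:2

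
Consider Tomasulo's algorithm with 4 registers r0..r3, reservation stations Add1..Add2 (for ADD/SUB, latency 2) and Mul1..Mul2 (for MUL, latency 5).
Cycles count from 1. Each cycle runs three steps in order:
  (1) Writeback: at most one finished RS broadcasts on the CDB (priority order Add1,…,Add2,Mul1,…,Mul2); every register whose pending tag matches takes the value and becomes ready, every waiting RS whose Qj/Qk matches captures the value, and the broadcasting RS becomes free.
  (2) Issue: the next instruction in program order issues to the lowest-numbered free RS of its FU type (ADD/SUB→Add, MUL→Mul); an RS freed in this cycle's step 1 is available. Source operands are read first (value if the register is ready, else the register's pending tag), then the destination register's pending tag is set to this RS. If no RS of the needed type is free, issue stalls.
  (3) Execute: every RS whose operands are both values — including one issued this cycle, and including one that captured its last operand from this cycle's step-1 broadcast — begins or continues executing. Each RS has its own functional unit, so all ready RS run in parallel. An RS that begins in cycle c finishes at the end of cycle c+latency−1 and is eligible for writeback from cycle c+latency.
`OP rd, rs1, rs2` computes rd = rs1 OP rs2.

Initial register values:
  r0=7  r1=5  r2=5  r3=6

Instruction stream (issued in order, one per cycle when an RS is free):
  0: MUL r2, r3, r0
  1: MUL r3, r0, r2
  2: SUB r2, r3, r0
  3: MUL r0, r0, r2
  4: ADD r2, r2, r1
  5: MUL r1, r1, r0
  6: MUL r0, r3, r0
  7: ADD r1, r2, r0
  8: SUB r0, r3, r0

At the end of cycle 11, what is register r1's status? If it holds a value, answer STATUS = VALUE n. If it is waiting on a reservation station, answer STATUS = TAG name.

STATUS = TAG Mul2

cycle 1: issue MUL r2<-Mul1 // r0:7,r1:5,r2:Mul1,r3:6
cycle 2: issue MUL r3<-Mul2 // r0:7,r1:5,r2:Mul1,r3:Mul2
cycle 3: issue SUB r2<-Add1 // r0:7,r1:5,r2:Add1,r3:Mul2
cycle 4: stall // r0:7,r1:5,r2:Add1,r3:Mul2
cycle 5: stall // r0:7,r1:5,r2:Add1,r3:Mul2
cycle 6: CDB Mul1=42; issue MUL r0<-Mul1 // r0:Mul1,r1:5,r2:Add1,r3:Mul2
cycle 7: issue ADD r2<-Add2 // r0:Mul1,r1:5,r2:Add2,r3:Mul2
cycle 8: stall // r0:Mul1,r1:5,r2:Add2,r3:Mul2
cycle 9: stall // r0:Mul1,r1:5,r2:Add2,r3:Mul2
cycle 10: stall // r0:Mul1,r1:5,r2:Add2,r3:Mul2
cycle 11: CDB Mul2=294; issue MUL r1<-Mul2 // r0:Mul1,r1:Mul2,r2:Add2,r3:294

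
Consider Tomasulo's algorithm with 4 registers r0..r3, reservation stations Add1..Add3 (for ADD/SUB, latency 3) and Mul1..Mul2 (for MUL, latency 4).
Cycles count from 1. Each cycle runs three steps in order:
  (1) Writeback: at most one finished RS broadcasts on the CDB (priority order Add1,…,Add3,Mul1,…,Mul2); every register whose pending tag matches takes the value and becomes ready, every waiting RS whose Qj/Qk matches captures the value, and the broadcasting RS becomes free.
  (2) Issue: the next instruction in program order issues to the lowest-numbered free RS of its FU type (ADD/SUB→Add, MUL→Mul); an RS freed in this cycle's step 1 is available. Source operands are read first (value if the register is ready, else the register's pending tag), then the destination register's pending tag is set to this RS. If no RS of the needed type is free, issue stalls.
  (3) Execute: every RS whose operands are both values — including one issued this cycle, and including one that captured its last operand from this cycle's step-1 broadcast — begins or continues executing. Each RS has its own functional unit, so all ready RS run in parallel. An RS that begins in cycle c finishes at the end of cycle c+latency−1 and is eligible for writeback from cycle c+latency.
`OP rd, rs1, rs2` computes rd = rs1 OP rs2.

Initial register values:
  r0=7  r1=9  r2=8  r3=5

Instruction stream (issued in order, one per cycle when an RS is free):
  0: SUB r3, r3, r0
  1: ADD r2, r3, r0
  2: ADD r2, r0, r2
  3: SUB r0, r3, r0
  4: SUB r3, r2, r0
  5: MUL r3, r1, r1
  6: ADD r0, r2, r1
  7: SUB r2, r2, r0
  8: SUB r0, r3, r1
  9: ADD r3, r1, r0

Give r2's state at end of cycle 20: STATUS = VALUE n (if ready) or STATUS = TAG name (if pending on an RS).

cycle 1: issue SUB r3<-Add1 // r0:7,r1:9,r2:8,r3:Add1
cycle 2: issue ADD r2<-Add2 // r0:7,r1:9,r2:Add2,r3:Add1
cycle 3: issue ADD r2<-Add3 // r0:7,r1:9,r2:Add3,r3:Add1
cycle 4: CDB Add1=-2; issue SUB r0<-Add1 // r0:Add1,r1:9,r2:Add3,r3:-2
cycle 5: stall // r0:Add1,r1:9,r2:Add3,r3:-2
cycle 6: stall // r0:Add1,r1:9,r2:Add3,r3:-2
cycle 7: CDB Add1=-9; issue SUB r3<-Add1 // r0:-9,r1:9,r2:Add3,r3:Add1
cycle 8: CDB Add2=5; issue MUL r3<-Mul1 // r0:-9,r1:9,r2:Add3,r3:Mul1
cycle 9: issue ADD r0<-Add2 // r0:Add2,r1:9,r2:Add3,r3:Mul1
cycle 10: stall // r0:Add2,r1:9,r2:Add3,r3:Mul1
cycle 11: CDB Add3=12; issue SUB r2<-Add3 // r0:Add2,r1:9,r2:Add3,r3:Mul1
cycle 12: CDB Mul1=81; stall // r0:Add2,r1:9,r2:Add3,r3:81
cycle 13: stall // r0:Add2,r1:9,r2:Add3,r3:81
cycle 14: CDB Add1=21; issue SUB r0<-Add1 // r0:Add1,r1:9,r2:Add3,r3:81
cycle 15: CDB Add2=21; issue ADD r3<-Add2 // r0:Add1,r1:9,r2:Add3,r3:Add2
cycle 16: - // r0:Add1,r1:9,r2:Add3,r3:Add2
cycle 17: CDB Add1=72 // r0:72,r1:9,r2:Add3,r3:Add2
cycle 18: CDB Add3=-9 // r0:72,r1:9,r2:-9,r3:Add2
cycle 19: - // r0:72,r1:9,r2:-9,r3:Add2
cycle 20: CDB Add2=81 // r0:72,r1:9,r2:-9,r3:81

STATUS = VALUE -9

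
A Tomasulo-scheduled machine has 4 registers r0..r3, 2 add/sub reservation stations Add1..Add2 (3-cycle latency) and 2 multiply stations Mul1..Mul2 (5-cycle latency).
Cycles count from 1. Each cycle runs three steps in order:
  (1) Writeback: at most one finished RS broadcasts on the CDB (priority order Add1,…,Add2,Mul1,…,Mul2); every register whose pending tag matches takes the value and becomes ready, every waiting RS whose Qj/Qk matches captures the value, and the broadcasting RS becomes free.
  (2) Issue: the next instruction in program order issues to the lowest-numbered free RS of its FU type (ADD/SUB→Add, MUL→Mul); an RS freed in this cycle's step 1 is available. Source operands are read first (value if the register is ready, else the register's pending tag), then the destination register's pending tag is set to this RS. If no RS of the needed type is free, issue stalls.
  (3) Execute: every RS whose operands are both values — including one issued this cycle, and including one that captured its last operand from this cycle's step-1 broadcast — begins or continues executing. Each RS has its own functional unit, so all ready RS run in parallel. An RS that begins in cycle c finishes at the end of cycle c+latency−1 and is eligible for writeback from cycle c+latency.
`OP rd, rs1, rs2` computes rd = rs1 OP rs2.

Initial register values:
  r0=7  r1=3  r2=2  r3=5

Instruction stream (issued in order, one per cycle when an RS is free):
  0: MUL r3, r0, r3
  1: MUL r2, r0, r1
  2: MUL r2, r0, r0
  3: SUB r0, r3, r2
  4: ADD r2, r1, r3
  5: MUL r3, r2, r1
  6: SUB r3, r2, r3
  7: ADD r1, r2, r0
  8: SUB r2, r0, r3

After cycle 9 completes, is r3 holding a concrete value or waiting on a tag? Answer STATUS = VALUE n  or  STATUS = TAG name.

c1: issue MUL r3<-Mul1 | r0:7,r1:3,r2:2,r3:Mul1
c2: issue MUL r2<-Mul2 | r0:7,r1:3,r2:Mul2,r3:Mul1
c3: stall | r0:7,r1:3,r2:Mul2,r3:Mul1
c4: stall | r0:7,r1:3,r2:Mul2,r3:Mul1
c5: stall | r0:7,r1:3,r2:Mul2,r3:Mul1
c6: CDB Mul1=35; issue MUL r2<-Mul1 | r0:7,r1:3,r2:Mul1,r3:35
c7: CDB Mul2=21; issue SUB r0<-Add1 | r0:Add1,r1:3,r2:Mul1,r3:35
c8: issue ADD r2<-Add2 | r0:Add1,r1:3,r2:Add2,r3:35
c9: issue MUL r3<-Mul2 | r0:Add1,r1:3,r2:Add2,r3:Mul2

STATUS = TAG Mul2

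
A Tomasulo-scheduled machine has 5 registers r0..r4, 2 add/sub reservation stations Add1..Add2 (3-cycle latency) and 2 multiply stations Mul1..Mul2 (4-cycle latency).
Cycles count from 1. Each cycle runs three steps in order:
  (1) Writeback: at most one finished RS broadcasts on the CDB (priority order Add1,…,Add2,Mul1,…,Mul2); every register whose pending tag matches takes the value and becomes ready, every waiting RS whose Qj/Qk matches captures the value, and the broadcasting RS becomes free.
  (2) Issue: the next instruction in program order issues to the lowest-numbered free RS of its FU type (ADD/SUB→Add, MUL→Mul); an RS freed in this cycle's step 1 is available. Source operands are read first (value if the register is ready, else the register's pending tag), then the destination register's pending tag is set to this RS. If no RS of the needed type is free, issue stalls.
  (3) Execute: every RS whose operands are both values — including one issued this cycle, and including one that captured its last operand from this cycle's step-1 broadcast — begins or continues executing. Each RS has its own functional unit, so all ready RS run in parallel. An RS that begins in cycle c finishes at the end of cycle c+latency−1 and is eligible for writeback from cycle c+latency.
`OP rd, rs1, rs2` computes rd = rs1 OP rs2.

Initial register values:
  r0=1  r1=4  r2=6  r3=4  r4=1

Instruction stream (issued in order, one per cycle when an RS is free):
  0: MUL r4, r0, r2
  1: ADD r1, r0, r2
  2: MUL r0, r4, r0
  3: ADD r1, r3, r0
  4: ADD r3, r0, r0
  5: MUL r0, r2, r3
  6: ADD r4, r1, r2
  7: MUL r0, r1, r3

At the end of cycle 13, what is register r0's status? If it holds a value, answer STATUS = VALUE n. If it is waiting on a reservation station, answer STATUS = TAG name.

STATUS = TAG Mul1

cycle 1: issue MUL r4<-Mul1 // r0:1,r1:4,r2:6,r3:4,r4:Mul1
cycle 2: issue ADD r1<-Add1 // r0:1,r1:Add1,r2:6,r3:4,r4:Mul1
cycle 3: issue MUL r0<-Mul2 // r0:Mul2,r1:Add1,r2:6,r3:4,r4:Mul1
cycle 4: issue ADD r1<-Add2 // r0:Mul2,r1:Add2,r2:6,r3:4,r4:Mul1
cycle 5: CDB Add1=7; issue ADD r3<-Add1 // r0:Mul2,r1:Add2,r2:6,r3:Add1,r4:Mul1
cycle 6: CDB Mul1=6; issue MUL r0<-Mul1 // r0:Mul1,r1:Add2,r2:6,r3:Add1,r4:6
cycle 7: stall // r0:Mul1,r1:Add2,r2:6,r3:Add1,r4:6
cycle 8: stall // r0:Mul1,r1:Add2,r2:6,r3:Add1,r4:6
cycle 9: stall // r0:Mul1,r1:Add2,r2:6,r3:Add1,r4:6
cycle 10: CDB Mul2=6; stall // r0:Mul1,r1:Add2,r2:6,r3:Add1,r4:6
cycle 11: stall // r0:Mul1,r1:Add2,r2:6,r3:Add1,r4:6
cycle 12: stall // r0:Mul1,r1:Add2,r2:6,r3:Add1,r4:6
cycle 13: CDB Add1=12; issue ADD r4<-Add1 // r0:Mul1,r1:Add2,r2:6,r3:12,r4:Add1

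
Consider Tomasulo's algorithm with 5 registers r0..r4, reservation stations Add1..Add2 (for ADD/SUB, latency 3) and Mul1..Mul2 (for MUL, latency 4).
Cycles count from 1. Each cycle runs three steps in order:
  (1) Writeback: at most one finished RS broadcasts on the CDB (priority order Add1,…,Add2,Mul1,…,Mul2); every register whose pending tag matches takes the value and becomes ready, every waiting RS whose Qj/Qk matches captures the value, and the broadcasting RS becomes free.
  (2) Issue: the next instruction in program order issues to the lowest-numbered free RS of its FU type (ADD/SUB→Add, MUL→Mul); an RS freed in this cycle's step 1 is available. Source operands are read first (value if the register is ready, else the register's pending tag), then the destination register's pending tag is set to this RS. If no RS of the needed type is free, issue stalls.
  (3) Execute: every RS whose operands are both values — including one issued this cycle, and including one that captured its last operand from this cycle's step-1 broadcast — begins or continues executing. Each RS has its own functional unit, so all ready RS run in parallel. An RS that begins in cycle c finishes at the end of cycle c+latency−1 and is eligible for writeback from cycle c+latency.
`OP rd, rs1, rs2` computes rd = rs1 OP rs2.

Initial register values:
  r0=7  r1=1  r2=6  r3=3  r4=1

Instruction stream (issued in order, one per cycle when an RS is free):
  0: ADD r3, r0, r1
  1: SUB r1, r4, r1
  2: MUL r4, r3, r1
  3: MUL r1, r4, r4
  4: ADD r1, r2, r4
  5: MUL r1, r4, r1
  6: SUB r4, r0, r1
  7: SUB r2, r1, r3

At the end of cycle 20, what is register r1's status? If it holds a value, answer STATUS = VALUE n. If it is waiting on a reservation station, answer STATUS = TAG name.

STATUS = VALUE 0

c1: issue ADD r3<-Add1 | r0:7,r1:1,r2:6,r3:Add1,r4:1
c2: issue SUB r1<-Add2 | r0:7,r1:Add2,r2:6,r3:Add1,r4:1
c3: issue MUL r4<-Mul1 | r0:7,r1:Add2,r2:6,r3:Add1,r4:Mul1
c4: CDB Add1=8; issue MUL r1<-Mul2 | r0:7,r1:Mul2,r2:6,r3:8,r4:Mul1
c5: CDB Add2=0; issue ADD r1<-Add1 | r0:7,r1:Add1,r2:6,r3:8,r4:Mul1
c6: stall | r0:7,r1:Add1,r2:6,r3:8,r4:Mul1
c7: stall | r0:7,r1:Add1,r2:6,r3:8,r4:Mul1
c8: stall | r0:7,r1:Add1,r2:6,r3:8,r4:Mul1
c9: CDB Mul1=0; issue MUL r1<-Mul1 | r0:7,r1:Mul1,r2:6,r3:8,r4:0
c10: issue SUB r4<-Add2 | r0:7,r1:Mul1,r2:6,r3:8,r4:Add2
c11: stall | r0:7,r1:Mul1,r2:6,r3:8,r4:Add2
c12: CDB Add1=6; issue SUB r2<-Add1 | r0:7,r1:Mul1,r2:Add1,r3:8,r4:Add2
c13: CDB Mul2=0 | r0:7,r1:Mul1,r2:Add1,r3:8,r4:Add2
c14: - | r0:7,r1:Mul1,r2:Add1,r3:8,r4:Add2
c15: - | r0:7,r1:Mul1,r2:Add1,r3:8,r4:Add2
c16: CDB Mul1=0 | r0:7,r1:0,r2:Add1,r3:8,r4:Add2
c17: - | r0:7,r1:0,r2:Add1,r3:8,r4:Add2
c18: - | r0:7,r1:0,r2:Add1,r3:8,r4:Add2
c19: CDB Add1=-8 | r0:7,r1:0,r2:-8,r3:8,r4:Add2
c20: CDB Add2=7 | r0:7,r1:0,r2:-8,r3:8,r4:7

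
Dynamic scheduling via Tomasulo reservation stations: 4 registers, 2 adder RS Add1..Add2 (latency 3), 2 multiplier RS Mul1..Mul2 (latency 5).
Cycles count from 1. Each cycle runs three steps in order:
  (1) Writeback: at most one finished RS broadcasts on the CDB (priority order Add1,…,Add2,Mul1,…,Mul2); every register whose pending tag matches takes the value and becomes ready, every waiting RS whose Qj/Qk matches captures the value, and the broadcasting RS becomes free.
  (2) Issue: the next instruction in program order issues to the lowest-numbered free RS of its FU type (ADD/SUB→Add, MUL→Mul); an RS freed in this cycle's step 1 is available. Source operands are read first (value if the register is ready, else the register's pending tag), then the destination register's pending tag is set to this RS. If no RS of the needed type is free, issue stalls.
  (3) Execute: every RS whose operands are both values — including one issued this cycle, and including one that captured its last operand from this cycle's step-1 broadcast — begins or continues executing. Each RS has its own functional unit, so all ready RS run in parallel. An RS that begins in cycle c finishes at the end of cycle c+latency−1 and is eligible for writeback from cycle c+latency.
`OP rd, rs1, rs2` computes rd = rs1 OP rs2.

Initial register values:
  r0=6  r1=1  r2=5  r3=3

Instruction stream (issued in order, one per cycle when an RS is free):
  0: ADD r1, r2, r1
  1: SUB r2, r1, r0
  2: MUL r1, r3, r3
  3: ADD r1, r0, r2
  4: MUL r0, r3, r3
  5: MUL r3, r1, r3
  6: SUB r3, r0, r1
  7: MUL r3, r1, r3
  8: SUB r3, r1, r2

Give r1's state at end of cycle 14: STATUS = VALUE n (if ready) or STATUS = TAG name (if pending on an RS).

STATUS = VALUE 6

  c1: issue ADD r1<-Add1  regs: r0:6,r1:Add1,r2:5,r3:3
  c2: issue SUB r2<-Add2  regs: r0:6,r1:Add1,r2:Add2,r3:3
  c3: issue MUL r1<-Mul1  regs: r0:6,r1:Mul1,r2:Add2,r3:3
  c4: CDB Add1=6; issue ADD r1<-Add1  regs: r0:6,r1:Add1,r2:Add2,r3:3
  c5: issue MUL r0<-Mul2  regs: r0:Mul2,r1:Add1,r2:Add2,r3:3
  c6: stall  regs: r0:Mul2,r1:Add1,r2:Add2,r3:3
  c7: CDB Add2=0; stall  regs: r0:Mul2,r1:Add1,r2:0,r3:3
  c8: CDB Mul1=9; issue MUL r3<-Mul1  regs: r0:Mul2,r1:Add1,r2:0,r3:Mul1
  c9: issue SUB r3<-Add2  regs: r0:Mul2,r1:Add1,r2:0,r3:Add2
  c10: CDB Add1=6; stall  regs: r0:Mul2,r1:6,r2:0,r3:Add2
  c11: CDB Mul2=9; issue MUL r3<-Mul2  regs: r0:9,r1:6,r2:0,r3:Mul2
  c12: issue SUB r3<-Add1  regs: r0:9,r1:6,r2:0,r3:Add1
  c13: -  regs: r0:9,r1:6,r2:0,r3:Add1
  c14: CDB Add2=3  regs: r0:9,r1:6,r2:0,r3:Add1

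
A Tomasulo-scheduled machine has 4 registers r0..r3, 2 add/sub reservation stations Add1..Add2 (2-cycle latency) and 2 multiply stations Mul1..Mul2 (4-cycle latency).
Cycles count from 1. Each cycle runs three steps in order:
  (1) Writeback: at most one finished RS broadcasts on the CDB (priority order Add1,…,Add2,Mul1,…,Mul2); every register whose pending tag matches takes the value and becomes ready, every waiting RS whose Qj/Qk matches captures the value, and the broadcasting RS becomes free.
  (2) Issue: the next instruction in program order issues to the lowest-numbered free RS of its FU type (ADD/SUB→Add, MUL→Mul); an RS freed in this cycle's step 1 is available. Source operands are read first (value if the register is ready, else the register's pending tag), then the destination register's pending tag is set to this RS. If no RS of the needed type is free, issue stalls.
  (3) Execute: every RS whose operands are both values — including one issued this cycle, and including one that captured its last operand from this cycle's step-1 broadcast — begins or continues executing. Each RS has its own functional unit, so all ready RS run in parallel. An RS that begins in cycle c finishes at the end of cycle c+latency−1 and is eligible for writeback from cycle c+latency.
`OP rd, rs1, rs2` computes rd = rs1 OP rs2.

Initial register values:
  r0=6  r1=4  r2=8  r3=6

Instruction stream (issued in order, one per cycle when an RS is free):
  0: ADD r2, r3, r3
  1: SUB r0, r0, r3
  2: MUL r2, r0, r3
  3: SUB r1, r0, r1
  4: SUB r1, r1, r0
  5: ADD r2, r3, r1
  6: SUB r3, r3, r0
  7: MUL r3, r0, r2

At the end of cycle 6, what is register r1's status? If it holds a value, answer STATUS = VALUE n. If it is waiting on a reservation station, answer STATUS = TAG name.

  c1: issue ADD r2<-Add1  regs: r0:6,r1:4,r2:Add1,r3:6
  c2: issue SUB r0<-Add2  regs: r0:Add2,r1:4,r2:Add1,r3:6
  c3: CDB Add1=12; issue MUL r2<-Mul1  regs: r0:Add2,r1:4,r2:Mul1,r3:6
  c4: CDB Add2=0; issue SUB r1<-Add1  regs: r0:0,r1:Add1,r2:Mul1,r3:6
  c5: issue SUB r1<-Add2  regs: r0:0,r1:Add2,r2:Mul1,r3:6
  c6: CDB Add1=-4; issue ADD r2<-Add1  regs: r0:0,r1:Add2,r2:Add1,r3:6

STATUS = TAG Add2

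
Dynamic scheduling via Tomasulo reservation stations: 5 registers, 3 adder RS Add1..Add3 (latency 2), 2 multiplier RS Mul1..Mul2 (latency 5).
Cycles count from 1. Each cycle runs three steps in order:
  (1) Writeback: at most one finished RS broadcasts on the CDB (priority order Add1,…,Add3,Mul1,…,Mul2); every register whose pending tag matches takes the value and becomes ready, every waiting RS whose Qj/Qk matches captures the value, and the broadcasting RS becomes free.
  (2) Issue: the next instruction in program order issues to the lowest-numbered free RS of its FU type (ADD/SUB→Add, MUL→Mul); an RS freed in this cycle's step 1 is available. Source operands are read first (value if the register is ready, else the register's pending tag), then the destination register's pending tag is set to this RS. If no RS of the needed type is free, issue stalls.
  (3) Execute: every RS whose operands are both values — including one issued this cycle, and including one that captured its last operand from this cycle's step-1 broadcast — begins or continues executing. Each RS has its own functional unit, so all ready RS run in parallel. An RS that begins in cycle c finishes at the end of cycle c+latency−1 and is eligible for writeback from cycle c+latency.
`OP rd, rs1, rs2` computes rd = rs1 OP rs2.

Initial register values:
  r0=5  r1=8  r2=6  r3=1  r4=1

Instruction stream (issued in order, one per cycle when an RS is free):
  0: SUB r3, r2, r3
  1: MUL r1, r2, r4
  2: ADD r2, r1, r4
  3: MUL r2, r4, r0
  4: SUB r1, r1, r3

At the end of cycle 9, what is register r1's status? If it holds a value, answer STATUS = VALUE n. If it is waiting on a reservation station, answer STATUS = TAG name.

c1: issue SUB r3<-Add1 | r0:5,r1:8,r2:6,r3:Add1,r4:1
c2: issue MUL r1<-Mul1 | r0:5,r1:Mul1,r2:6,r3:Add1,r4:1
c3: CDB Add1=5; issue ADD r2<-Add1 | r0:5,r1:Mul1,r2:Add1,r3:5,r4:1
c4: issue MUL r2<-Mul2 | r0:5,r1:Mul1,r2:Mul2,r3:5,r4:1
c5: issue SUB r1<-Add2 | r0:5,r1:Add2,r2:Mul2,r3:5,r4:1
c6: - | r0:5,r1:Add2,r2:Mul2,r3:5,r4:1
c7: CDB Mul1=6 | r0:5,r1:Add2,r2:Mul2,r3:5,r4:1
c8: - | r0:5,r1:Add2,r2:Mul2,r3:5,r4:1
c9: CDB Add1=7 | r0:5,r1:Add2,r2:Mul2,r3:5,r4:1

STATUS = TAG Add2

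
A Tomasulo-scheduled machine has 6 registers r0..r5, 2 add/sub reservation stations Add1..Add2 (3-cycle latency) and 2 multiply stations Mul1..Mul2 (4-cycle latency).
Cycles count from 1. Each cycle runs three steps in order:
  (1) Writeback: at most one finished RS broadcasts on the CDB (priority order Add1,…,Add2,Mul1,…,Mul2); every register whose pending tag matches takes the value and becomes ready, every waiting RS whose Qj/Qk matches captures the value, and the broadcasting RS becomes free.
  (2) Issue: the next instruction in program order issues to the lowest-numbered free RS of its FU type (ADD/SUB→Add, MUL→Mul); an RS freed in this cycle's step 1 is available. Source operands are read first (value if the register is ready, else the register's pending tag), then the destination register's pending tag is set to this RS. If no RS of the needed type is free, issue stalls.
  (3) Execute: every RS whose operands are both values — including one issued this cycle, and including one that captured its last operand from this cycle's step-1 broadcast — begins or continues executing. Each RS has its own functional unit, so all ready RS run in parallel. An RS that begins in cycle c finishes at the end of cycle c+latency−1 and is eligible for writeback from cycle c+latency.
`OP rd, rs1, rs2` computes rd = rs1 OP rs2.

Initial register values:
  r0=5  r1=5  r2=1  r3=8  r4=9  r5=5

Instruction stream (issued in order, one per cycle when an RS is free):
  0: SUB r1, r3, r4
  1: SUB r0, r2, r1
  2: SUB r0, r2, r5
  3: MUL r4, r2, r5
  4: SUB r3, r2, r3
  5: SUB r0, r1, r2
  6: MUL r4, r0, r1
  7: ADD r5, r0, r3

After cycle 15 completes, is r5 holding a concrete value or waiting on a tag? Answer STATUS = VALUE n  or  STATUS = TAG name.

  c1: issue SUB r1<-Add1  regs: r0:5,r1:Add1,r2:1,r3:8,r4:9,r5:5
  c2: issue SUB r0<-Add2  regs: r0:Add2,r1:Add1,r2:1,r3:8,r4:9,r5:5
  c3: stall  regs: r0:Add2,r1:Add1,r2:1,r3:8,r4:9,r5:5
  c4: CDB Add1=-1; issue SUB r0<-Add1  regs: r0:Add1,r1:-1,r2:1,r3:8,r4:9,r5:5
  c5: issue MUL r4<-Mul1  regs: r0:Add1,r1:-1,r2:1,r3:8,r4:Mul1,r5:5
  c6: stall  regs: r0:Add1,r1:-1,r2:1,r3:8,r4:Mul1,r5:5
  c7: CDB Add1=-4; issue SUB r3<-Add1  regs: r0:-4,r1:-1,r2:1,r3:Add1,r4:Mul1,r5:5
  c8: CDB Add2=2; issue SUB r0<-Add2  regs: r0:Add2,r1:-1,r2:1,r3:Add1,r4:Mul1,r5:5
  c9: CDB Mul1=5; issue MUL r4<-Mul1  regs: r0:Add2,r1:-1,r2:1,r3:Add1,r4:Mul1,r5:5
  c10: CDB Add1=-7; issue ADD r5<-Add1  regs: r0:Add2,r1:-1,r2:1,r3:-7,r4:Mul1,r5:Add1
  c11: CDB Add2=-2  regs: r0:-2,r1:-1,r2:1,r3:-7,r4:Mul1,r5:Add1
  c12: -  regs: r0:-2,r1:-1,r2:1,r3:-7,r4:Mul1,r5:Add1
  c13: -  regs: r0:-2,r1:-1,r2:1,r3:-7,r4:Mul1,r5:Add1
  c14: CDB Add1=-9  regs: r0:-2,r1:-1,r2:1,r3:-7,r4:Mul1,r5:-9
  c15: CDB Mul1=2  regs: r0:-2,r1:-1,r2:1,r3:-7,r4:2,r5:-9

STATUS = VALUE -9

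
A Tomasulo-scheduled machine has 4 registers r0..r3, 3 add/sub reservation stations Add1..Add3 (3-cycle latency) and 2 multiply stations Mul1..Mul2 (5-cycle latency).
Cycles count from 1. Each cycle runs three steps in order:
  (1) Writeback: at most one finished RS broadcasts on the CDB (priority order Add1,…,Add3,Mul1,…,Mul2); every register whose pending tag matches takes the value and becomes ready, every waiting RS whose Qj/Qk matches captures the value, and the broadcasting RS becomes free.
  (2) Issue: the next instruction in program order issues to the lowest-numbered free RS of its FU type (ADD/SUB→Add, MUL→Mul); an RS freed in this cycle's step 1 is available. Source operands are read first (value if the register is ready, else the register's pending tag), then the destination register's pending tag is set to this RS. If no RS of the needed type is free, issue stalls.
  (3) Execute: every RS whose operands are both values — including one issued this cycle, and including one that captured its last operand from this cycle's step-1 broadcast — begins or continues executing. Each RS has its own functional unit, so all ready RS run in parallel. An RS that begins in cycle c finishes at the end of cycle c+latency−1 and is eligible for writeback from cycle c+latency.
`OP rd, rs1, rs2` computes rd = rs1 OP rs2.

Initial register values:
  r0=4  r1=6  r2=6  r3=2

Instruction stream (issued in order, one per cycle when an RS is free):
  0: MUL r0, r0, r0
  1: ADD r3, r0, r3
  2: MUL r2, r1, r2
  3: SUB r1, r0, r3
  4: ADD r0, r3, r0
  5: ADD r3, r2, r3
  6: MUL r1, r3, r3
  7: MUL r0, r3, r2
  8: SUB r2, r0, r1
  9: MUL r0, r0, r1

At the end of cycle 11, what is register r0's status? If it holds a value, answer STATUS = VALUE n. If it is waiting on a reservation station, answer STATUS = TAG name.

STATUS = TAG Mul2

  c1: issue MUL r0<-Mul1  regs: r0:Mul1,r1:6,r2:6,r3:2
  c2: issue ADD r3<-Add1  regs: r0:Mul1,r1:6,r2:6,r3:Add1
  c3: issue MUL r2<-Mul2  regs: r0:Mul1,r1:6,r2:Mul2,r3:Add1
  c4: issue SUB r1<-Add2  regs: r0:Mul1,r1:Add2,r2:Mul2,r3:Add1
  c5: issue ADD r0<-Add3  regs: r0:Add3,r1:Add2,r2:Mul2,r3:Add1
  c6: CDB Mul1=16; stall  regs: r0:Add3,r1:Add2,r2:Mul2,r3:Add1
  c7: stall  regs: r0:Add3,r1:Add2,r2:Mul2,r3:Add1
  c8: CDB Mul2=36; stall  regs: r0:Add3,r1:Add2,r2:36,r3:Add1
  c9: CDB Add1=18; issue ADD r3<-Add1  regs: r0:Add3,r1:Add2,r2:36,r3:Add1
  c10: issue MUL r1<-Mul1  regs: r0:Add3,r1:Mul1,r2:36,r3:Add1
  c11: issue MUL r0<-Mul2  regs: r0:Mul2,r1:Mul1,r2:36,r3:Add1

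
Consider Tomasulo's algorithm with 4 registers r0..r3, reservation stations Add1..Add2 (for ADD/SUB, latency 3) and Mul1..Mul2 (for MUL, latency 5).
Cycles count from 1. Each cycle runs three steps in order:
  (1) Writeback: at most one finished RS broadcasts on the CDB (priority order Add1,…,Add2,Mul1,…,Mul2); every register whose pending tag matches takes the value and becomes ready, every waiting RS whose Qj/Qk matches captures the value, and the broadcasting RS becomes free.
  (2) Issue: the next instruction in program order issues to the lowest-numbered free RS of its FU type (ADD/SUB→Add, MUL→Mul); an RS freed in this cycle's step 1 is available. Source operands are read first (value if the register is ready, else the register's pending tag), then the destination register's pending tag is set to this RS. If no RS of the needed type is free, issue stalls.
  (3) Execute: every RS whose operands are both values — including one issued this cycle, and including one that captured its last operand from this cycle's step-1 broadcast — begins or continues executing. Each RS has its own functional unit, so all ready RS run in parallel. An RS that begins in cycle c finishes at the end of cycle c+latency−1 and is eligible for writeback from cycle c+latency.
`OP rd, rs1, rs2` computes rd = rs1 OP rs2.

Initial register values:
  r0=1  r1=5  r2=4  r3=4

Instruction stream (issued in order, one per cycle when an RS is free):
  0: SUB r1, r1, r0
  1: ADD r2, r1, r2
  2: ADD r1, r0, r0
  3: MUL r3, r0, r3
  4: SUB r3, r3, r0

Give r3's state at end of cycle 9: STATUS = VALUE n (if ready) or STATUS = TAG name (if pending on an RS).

STATUS = TAG Add1

  c1: issue SUB r1<-Add1  regs: r0:1,r1:Add1,r2:4,r3:4
  c2: issue ADD r2<-Add2  regs: r0:1,r1:Add1,r2:Add2,r3:4
  c3: stall  regs: r0:1,r1:Add1,r2:Add2,r3:4
  c4: CDB Add1=4; issue ADD r1<-Add1  regs: r0:1,r1:Add1,r2:Add2,r3:4
  c5: issue MUL r3<-Mul1  regs: r0:1,r1:Add1,r2:Add2,r3:Mul1
  c6: stall  regs: r0:1,r1:Add1,r2:Add2,r3:Mul1
  c7: CDB Add1=2; issue SUB r3<-Add1  regs: r0:1,r1:2,r2:Add2,r3:Add1
  c8: CDB Add2=8  regs: r0:1,r1:2,r2:8,r3:Add1
  c9: -  regs: r0:1,r1:2,r2:8,r3:Add1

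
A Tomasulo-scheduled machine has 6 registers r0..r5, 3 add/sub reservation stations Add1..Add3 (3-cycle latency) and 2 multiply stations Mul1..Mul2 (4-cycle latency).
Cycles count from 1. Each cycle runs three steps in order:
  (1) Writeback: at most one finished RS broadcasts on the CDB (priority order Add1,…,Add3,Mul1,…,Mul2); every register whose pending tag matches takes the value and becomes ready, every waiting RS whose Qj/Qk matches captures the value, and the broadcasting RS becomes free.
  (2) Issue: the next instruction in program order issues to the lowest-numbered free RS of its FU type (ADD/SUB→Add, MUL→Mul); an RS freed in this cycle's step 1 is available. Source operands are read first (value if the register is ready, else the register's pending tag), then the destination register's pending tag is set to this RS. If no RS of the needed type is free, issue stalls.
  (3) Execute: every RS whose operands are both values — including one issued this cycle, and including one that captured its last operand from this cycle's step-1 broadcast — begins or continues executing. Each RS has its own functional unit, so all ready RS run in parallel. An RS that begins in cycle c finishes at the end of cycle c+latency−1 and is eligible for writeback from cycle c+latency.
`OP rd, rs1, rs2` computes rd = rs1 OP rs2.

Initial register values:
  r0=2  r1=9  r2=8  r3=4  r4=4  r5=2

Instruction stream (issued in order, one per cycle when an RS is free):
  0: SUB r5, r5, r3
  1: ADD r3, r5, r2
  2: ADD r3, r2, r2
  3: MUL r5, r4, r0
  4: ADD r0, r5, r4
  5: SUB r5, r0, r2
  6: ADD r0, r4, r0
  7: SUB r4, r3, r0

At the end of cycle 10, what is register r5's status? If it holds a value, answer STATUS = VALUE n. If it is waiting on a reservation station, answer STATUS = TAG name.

STATUS = TAG Add3

c1: issue SUB r5<-Add1 | r0:2,r1:9,r2:8,r3:4,r4:4,r5:Add1
c2: issue ADD r3<-Add2 | r0:2,r1:9,r2:8,r3:Add2,r4:4,r5:Add1
c3: issue ADD r3<-Add3 | r0:2,r1:9,r2:8,r3:Add3,r4:4,r5:Add1
c4: CDB Add1=-2; issue MUL r5<-Mul1 | r0:2,r1:9,r2:8,r3:Add3,r4:4,r5:Mul1
c5: issue ADD r0<-Add1 | r0:Add1,r1:9,r2:8,r3:Add3,r4:4,r5:Mul1
c6: CDB Add3=16; issue SUB r5<-Add3 | r0:Add1,r1:9,r2:8,r3:16,r4:4,r5:Add3
c7: CDB Add2=6; issue ADD r0<-Add2 | r0:Add2,r1:9,r2:8,r3:16,r4:4,r5:Add3
c8: CDB Mul1=8; stall | r0:Add2,r1:9,r2:8,r3:16,r4:4,r5:Add3
c9: stall | r0:Add2,r1:9,r2:8,r3:16,r4:4,r5:Add3
c10: stall | r0:Add2,r1:9,r2:8,r3:16,r4:4,r5:Add3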